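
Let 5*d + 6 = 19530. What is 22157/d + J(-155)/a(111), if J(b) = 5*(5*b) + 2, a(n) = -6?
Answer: 12713527/19524 ≈ 651.17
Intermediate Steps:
d = 19524/5 (d = -6/5 + (⅕)*19530 = -6/5 + 3906 = 19524/5 ≈ 3904.8)
J(b) = 2 + 25*b (J(b) = 25*b + 2 = 2 + 25*b)
22157/d + J(-155)/a(111) = 22157/(19524/5) + (2 + 25*(-155))/(-6) = 22157*(5/19524) + (2 - 3875)*(-⅙) = 110785/19524 - 3873*(-⅙) = 110785/19524 + 1291/2 = 12713527/19524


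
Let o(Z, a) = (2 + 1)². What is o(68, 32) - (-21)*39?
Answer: 828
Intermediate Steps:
o(Z, a) = 9 (o(Z, a) = 3² = 9)
o(68, 32) - (-21)*39 = 9 - (-21)*39 = 9 - 1*(-819) = 9 + 819 = 828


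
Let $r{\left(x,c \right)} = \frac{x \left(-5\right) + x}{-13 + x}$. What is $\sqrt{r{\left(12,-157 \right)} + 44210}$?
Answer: $\sqrt{44258} \approx 210.38$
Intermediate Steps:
$r{\left(x,c \right)} = - \frac{4 x}{-13 + x}$ ($r{\left(x,c \right)} = \frac{- 5 x + x}{-13 + x} = \frac{\left(-4\right) x}{-13 + x} = - \frac{4 x}{-13 + x}$)
$\sqrt{r{\left(12,-157 \right)} + 44210} = \sqrt{\left(-4\right) 12 \frac{1}{-13 + 12} + 44210} = \sqrt{\left(-4\right) 12 \frac{1}{-1} + 44210} = \sqrt{\left(-4\right) 12 \left(-1\right) + 44210} = \sqrt{48 + 44210} = \sqrt{44258}$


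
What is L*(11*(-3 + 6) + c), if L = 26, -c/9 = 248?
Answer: -57174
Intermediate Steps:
c = -2232 (c = -9*248 = -2232)
L*(11*(-3 + 6) + c) = 26*(11*(-3 + 6) - 2232) = 26*(11*3 - 2232) = 26*(33 - 2232) = 26*(-2199) = -57174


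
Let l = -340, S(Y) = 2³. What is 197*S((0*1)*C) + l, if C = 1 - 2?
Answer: 1236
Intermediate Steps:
C = -1
S(Y) = 8
197*S((0*1)*C) + l = 197*8 - 340 = 1576 - 340 = 1236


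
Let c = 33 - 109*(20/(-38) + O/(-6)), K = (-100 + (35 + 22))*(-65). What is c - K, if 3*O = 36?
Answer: -47246/19 ≈ -2486.6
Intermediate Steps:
O = 12 (O = (1/3)*36 = 12)
K = 2795 (K = (-100 + 57)*(-65) = -43*(-65) = 2795)
c = 5859/19 (c = 33 - 109*(20/(-38) + 12/(-6)) = 33 - 109*(20*(-1/38) + 12*(-1/6)) = 33 - 109*(-10/19 - 2) = 33 - 109*(-48/19) = 33 + 5232/19 = 5859/19 ≈ 308.37)
c - K = 5859/19 - 1*2795 = 5859/19 - 2795 = -47246/19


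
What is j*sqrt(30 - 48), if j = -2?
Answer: -6*I*sqrt(2) ≈ -8.4853*I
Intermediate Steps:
j*sqrt(30 - 48) = -2*sqrt(30 - 48) = -6*I*sqrt(2)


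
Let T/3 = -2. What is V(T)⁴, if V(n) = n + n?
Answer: 20736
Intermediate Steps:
T = -6 (T = 3*(-2) = -6)
V(n) = 2*n
V(T)⁴ = (2*(-6))⁴ = (-12)⁴ = 20736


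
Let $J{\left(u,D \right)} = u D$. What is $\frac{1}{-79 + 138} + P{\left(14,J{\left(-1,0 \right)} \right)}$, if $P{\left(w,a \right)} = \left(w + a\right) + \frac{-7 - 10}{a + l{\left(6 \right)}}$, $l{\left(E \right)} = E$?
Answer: $\frac{3959}{354} \approx 11.184$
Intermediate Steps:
$J{\left(u,D \right)} = D u$
$P{\left(w,a \right)} = a + w - \frac{17}{6 + a}$ ($P{\left(w,a \right)} = \left(w + a\right) + \frac{-7 - 10}{a + 6} = \left(a + w\right) - \frac{17}{6 + a} = a + w - \frac{17}{6 + a}$)
$\frac{1}{-79 + 138} + P{\left(14,J{\left(-1,0 \right)} \right)} = \frac{1}{-79 + 138} + \frac{-17 + \left(0 \left(-1\right)\right)^{2} + 6 \cdot 0 \left(-1\right) + 6 \cdot 14 + 0 \left(-1\right) 14}{6 + 0 \left(-1\right)} = \frac{1}{59} + \frac{-17 + 0^{2} + 6 \cdot 0 + 84 + 0 \cdot 14}{6 + 0} = \frac{1}{59} + \frac{-17 + 0 + 0 + 84 + 0}{6} = \frac{1}{59} + \frac{1}{6} \cdot 67 = \frac{1}{59} + \frac{67}{6} = \frac{3959}{354}$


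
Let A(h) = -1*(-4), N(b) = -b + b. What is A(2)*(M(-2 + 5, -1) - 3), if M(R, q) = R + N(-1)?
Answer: 0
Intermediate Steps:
N(b) = 0
M(R, q) = R (M(R, q) = R + 0 = R)
A(h) = 4
A(2)*(M(-2 + 5, -1) - 3) = 4*((-2 + 5) - 3) = 4*(3 - 3) = 4*0 = 0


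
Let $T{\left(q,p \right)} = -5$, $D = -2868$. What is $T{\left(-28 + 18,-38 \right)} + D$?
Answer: $-2873$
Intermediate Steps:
$T{\left(-28 + 18,-38 \right)} + D = -5 - 2868 = -2873$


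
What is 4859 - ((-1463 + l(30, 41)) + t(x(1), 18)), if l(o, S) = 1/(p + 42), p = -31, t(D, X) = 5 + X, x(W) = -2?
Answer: 69288/11 ≈ 6298.9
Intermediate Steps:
l(o, S) = 1/11 (l(o, S) = 1/(-31 + 42) = 1/11)
4859 - ((-1463 + l(30, 41)) + t(x(1), 18)) = 4859 - ((-1463 + 1/11) + (5 + 18)) = 4859 - (-16092/11 + 23) = 4859 - 1*(-15839/11) = 4859 + 15839/11 = 69288/11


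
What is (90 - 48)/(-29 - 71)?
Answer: -21/50 ≈ -0.42000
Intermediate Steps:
(90 - 48)/(-29 - 71) = 42/(-100) = -1/100*42 = -21/50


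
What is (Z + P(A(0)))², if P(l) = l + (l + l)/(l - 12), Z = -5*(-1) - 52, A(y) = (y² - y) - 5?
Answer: 763876/289 ≈ 2643.2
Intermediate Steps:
A(y) = -5 + y² - y
Z = -47 (Z = 5 - 52 = -47)
P(l) = l + 2*l/(-12 + l) (P(l) = l + (2*l)/(-12 + l) = l + 2*l/(-12 + l))
(Z + P(A(0)))² = (-47 + (-5 + 0² - 1*0)*(-10 + (-5 + 0² - 1*0))/(-12 + (-5 + 0² - 1*0)))² = (-47 + (-5 + 0 + 0)*(-10 + (-5 + 0 + 0))/(-12 + (-5 + 0 + 0)))² = (-47 - 5*(-10 - 5)/(-12 - 5))² = (-47 - 5*(-15)/(-17))² = (-47 - 5*(-1/17)*(-15))² = (-47 - 75/17)² = (-874/17)² = 763876/289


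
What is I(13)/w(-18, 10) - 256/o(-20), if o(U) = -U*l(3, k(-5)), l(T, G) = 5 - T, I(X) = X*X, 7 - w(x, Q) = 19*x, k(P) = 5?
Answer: -10323/1745 ≈ -5.9158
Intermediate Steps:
w(x, Q) = 7 - 19*x
I(X) = X**2
o(U) = -2*U (o(U) = -U*(5 - 1*3) = -U*(5 - 3) = -U*2 = -2*U)
I(13)/w(-18, 10) - 256/o(-20) = 13**2/(7 - 19*(-18)) - 256/((-2*(-20))) = 169/(7 + 342) - 256/40 = 169/349 - 256*1/40 = 169*(1/349) - 32/5 = 169/349 - 32/5 = -10323/1745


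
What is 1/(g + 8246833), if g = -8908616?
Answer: -1/661783 ≈ -1.5111e-6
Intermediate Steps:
1/(g + 8246833) = 1/(-8908616 + 8246833) = 1/(-661783) = -1/661783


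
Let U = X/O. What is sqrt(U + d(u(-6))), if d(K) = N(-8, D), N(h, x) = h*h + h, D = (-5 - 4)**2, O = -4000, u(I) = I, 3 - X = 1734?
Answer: sqrt(2257310)/200 ≈ 7.5122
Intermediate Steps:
X = -1731 (X = 3 - 1*1734 = 3 - 1734 = -1731)
D = 81 (D = (-9)**2 = 81)
N(h, x) = h + h**2 (N(h, x) = h**2 + h = h + h**2)
d(K) = 56 (d(K) = -8*(1 - 8) = -8*(-7) = 56)
U = 1731/4000 (U = -1731/(-4000) = -1731*(-1/4000) = 1731/4000 ≈ 0.43275)
sqrt(U + d(u(-6))) = sqrt(1731/4000 + 56) = sqrt(225731/4000) = sqrt(2257310)/200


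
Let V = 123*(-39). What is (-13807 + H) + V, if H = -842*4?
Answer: -21972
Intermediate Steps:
V = -4797
H = -3368
(-13807 + H) + V = (-13807 - 3368) - 4797 = -17175 - 4797 = -21972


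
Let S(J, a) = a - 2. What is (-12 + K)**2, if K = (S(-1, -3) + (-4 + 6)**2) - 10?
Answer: 529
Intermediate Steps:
S(J, a) = -2 + a
K = -11 (K = ((-2 - 3) + (-4 + 6)**2) - 10 = (-5 + 2**2) - 10 = (-5 + 4) - 10 = -1 - 10 = -11)
(-12 + K)**2 = (-12 - 11)**2 = (-23)**2 = 529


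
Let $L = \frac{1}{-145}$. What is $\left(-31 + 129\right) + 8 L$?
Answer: $\frac{14202}{145} \approx 97.945$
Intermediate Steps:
$L = - \frac{1}{145} \approx -0.0068966$
$\left(-31 + 129\right) + 8 L = \left(-31 + 129\right) + 8 \left(- \frac{1}{145}\right) = 98 - \frac{8}{145} = \frac{14202}{145}$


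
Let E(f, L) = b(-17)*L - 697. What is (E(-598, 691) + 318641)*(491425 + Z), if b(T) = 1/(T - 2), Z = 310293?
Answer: 4842573140910/19 ≈ 2.5487e+11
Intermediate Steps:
b(T) = 1/(-2 + T)
E(f, L) = -697 - L/19 (E(f, L) = L/(-2 - 17) - 697 = L/(-19) - 697 = -L/19 - 697 = -697 - L/19)
(E(-598, 691) + 318641)*(491425 + Z) = ((-697 - 1/19*691) + 318641)*(491425 + 310293) = ((-697 - 691/19) + 318641)*801718 = (-13934/19 + 318641)*801718 = (6040245/19)*801718 = 4842573140910/19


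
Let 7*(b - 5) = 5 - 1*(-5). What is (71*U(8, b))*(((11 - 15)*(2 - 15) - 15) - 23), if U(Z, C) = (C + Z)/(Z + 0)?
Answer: 7171/4 ≈ 1792.8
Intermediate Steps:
b = 45/7 (b = 5 + (5 - 1*(-5))/7 = 5 + (5 + 5)/7 = 5 + (⅐)*10 = 5 + 10/7 = 45/7 ≈ 6.4286)
U(Z, C) = (C + Z)/Z
(71*U(8, b))*(((11 - 15)*(2 - 15) - 15) - 23) = (71*((45/7 + 8)/8))*(((11 - 15)*(2 - 15) - 15) - 23) = (71*((⅛)*(101/7)))*((-4*(-13) - 15) - 23) = (71*(101/56))*((52 - 15) - 23) = 7171*(37 - 23)/56 = (7171/56)*14 = 7171/4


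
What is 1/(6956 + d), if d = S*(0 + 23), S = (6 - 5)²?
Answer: 1/6979 ≈ 0.00014329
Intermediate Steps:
S = 1 (S = 1² = 1)
d = 23 (d = 1*(0 + 23) = 1*23 = 23)
1/(6956 + d) = 1/(6956 + 23) = 1/6979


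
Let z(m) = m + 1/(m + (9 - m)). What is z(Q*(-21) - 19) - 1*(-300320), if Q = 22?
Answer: 2698552/9 ≈ 2.9984e+5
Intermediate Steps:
z(m) = ⅑ + m (z(m) = m + 1/9 = m + ⅑ = ⅑ + m)
z(Q*(-21) - 19) - 1*(-300320) = (⅑ + (22*(-21) - 19)) - 1*(-300320) = (⅑ + (-462 - 19)) + 300320 = (⅑ - 481) + 300320 = -4328/9 + 300320 = 2698552/9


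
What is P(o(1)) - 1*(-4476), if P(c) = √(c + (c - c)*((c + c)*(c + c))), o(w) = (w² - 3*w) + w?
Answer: 4476 + I ≈ 4476.0 + 1.0*I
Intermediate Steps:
o(w) = w² - 2*w
P(c) = √c (P(c) = √(c + 0*((2*c)*(2*c))) = √(c + 0*(4*c²)) = √(c + 0) = √c)
P(o(1)) - 1*(-4476) = √(1*(-2 + 1)) - 1*(-4476) = √(1*(-1)) + 4476 = √(-1) + 4476 = I + 4476 = 4476 + I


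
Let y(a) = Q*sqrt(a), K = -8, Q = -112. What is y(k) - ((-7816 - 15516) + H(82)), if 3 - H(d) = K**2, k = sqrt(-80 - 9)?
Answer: 23393 - 112*89**(1/4)*sqrt(I) ≈ 23150.0 - 243.25*I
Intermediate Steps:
k = I*sqrt(89) (k = sqrt(-89) = I*sqrt(89) ≈ 9.434*I)
y(a) = -112*sqrt(a)
H(d) = -61 (H(d) = 3 - 1*(-8)**2 = 3 - 1*64 = 3 - 64 = -61)
y(k) - ((-7816 - 15516) + H(82)) = -112*89**(1/4)*sqrt(I) - ((-7816 - 15516) - 61) = -112*89**(1/4)*sqrt(I) - (-23332 - 61) = -112*89**(1/4)*sqrt(I) - 1*(-23393) = -112*89**(1/4)*sqrt(I) + 23393 = 23393 - 112*89**(1/4)*sqrt(I)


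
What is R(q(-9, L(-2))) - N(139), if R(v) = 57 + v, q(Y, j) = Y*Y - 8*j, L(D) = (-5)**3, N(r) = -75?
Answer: 1213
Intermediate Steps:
L(D) = -125
q(Y, j) = Y**2 - 8*j
R(q(-9, L(-2))) - N(139) = (57 + ((-9)**2 - 8*(-125))) - 1*(-75) = (57 + (81 + 1000)) + 75 = (57 + 1081) + 75 = 1138 + 75 = 1213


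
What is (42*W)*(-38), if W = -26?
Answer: 41496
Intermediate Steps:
(42*W)*(-38) = (42*(-26))*(-38) = -1092*(-38) = 41496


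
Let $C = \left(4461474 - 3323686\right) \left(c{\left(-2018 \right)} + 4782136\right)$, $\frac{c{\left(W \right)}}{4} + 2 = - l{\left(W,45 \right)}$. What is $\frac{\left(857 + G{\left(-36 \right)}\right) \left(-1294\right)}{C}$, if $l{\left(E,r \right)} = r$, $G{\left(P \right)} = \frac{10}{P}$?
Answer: $- \frac{9977387}{48967587459216} \approx -2.0376 \cdot 10^{-7}$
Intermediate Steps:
$c{\left(W \right)} = -188$ ($c{\left(W \right)} = -8 + 4 \left(\left(-1\right) 45\right) = -8 + 4 \left(-45\right) = -8 - 180 = -188$)
$C = 5440843051024$ ($C = \left(4461474 - 3323686\right) \left(-188 + 4782136\right) = 1137788 \cdot 4781948 = 5440843051024$)
$\frac{\left(857 + G{\left(-36 \right)}\right) \left(-1294\right)}{C} = \frac{\left(857 + \frac{10}{-36}\right) \left(-1294\right)}{5440843051024} = \left(857 + 10 \left(- \frac{1}{36}\right)\right) \left(-1294\right) \frac{1}{5440843051024} = \left(857 - \frac{5}{18}\right) \left(-1294\right) \frac{1}{5440843051024} = \frac{15421}{18} \left(-1294\right) \frac{1}{5440843051024} = \left(- \frac{9977387}{9}\right) \frac{1}{5440843051024} = - \frac{9977387}{48967587459216}$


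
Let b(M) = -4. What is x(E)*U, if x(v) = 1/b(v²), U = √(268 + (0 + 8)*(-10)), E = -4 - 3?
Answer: -√47/2 ≈ -3.4278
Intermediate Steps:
E = -7
U = 2*√47 (U = √(268 + 8*(-10)) = √(268 - 80) = √188 = 2*√47 ≈ 13.711)
x(v) = -¼ (x(v) = 1/(-4) = -¼)
x(E)*U = -√47/2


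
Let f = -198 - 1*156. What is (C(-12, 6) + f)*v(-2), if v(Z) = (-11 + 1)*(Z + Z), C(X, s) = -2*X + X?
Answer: -13680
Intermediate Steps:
C(X, s) = -X
f = -354 (f = -198 - 156 = -354)
v(Z) = -20*Z
(C(-12, 6) + f)*v(-2) = (-1*(-12) - 354)*(-20*(-2)) = (12 - 354)*40 = -342*40 = -13680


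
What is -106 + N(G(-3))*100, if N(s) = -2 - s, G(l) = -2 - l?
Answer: -406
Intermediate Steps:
-106 + N(G(-3))*100 = -106 + (-2 - (-2 - 1*(-3)))*100 = -106 + (-2 - (-2 + 3))*100 = -106 + (-2 - 1*1)*100 = -106 + (-2 - 1)*100 = -106 - 3*100 = -106 - 300 = -406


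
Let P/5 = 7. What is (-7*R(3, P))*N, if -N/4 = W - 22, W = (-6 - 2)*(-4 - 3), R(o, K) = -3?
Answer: -2856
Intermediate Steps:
P = 35 (P = 5*7 = 35)
W = 56 (W = -8*(-7) = 56)
N = -136 (N = -4*(56 - 22) = -4*34 = -136)
(-7*R(3, P))*N = -7*(-3)*(-136) = 21*(-136) = -2856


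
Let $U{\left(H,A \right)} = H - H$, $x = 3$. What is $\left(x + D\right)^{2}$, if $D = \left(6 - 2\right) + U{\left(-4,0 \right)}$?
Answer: $49$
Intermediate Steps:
$U{\left(H,A \right)} = 0$
$D = 4$ ($D = \left(6 - 2\right) + 0 = 4 + 0 = 4$)
$\left(x + D\right)^{2} = \left(3 + 4\right)^{2} = 7^{2} = 49$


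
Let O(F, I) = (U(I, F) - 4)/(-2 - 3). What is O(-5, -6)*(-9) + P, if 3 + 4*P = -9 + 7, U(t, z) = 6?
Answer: 47/20 ≈ 2.3500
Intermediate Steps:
O(F, I) = -⅖ (O(F, I) = (6 - 4)/(-2 - 3) = 2/(-5) = 2*(-⅕) = -⅖)
P = -5/4 (P = -¾ + (-9 + 7)/4 = -¾ + (¼)*(-2) = -¾ - ½ = -5/4 ≈ -1.2500)
O(-5, -6)*(-9) + P = -⅖*(-9) - 5/4 = 18/5 - 5/4 = 47/20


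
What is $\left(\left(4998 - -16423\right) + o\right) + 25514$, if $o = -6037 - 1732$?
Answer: $39166$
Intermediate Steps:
$o = -7769$
$\left(\left(4998 - -16423\right) + o\right) + 25514 = \left(\left(4998 - -16423\right) - 7769\right) + 25514 = \left(\left(4998 + 16423\right) - 7769\right) + 25514 = \left(21421 - 7769\right) + 25514 = 13652 + 25514 = 39166$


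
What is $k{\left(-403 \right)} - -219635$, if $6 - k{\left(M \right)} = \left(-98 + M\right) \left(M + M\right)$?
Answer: $-184165$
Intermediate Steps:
$k{\left(M \right)} = 6 - 2 M \left(-98 + M\right)$ ($k{\left(M \right)} = 6 - \left(-98 + M\right) \left(M + M\right) = 6 - \left(-98 + M\right) 2 M = 6 - 2 M \left(-98 + M\right)$)
$k{\left(-403 \right)} - -219635 = \left(6 - 2 \left(-403\right)^{2} + 196 \left(-403\right)\right) - -219635 = \left(6 - 324818 - 78988\right) + 219635 = -403800 + 219635 = -184165$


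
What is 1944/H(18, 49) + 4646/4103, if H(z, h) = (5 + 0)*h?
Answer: 9114502/1005235 ≈ 9.0670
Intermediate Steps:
H(z, h) = 5*h
1944/H(18, 49) + 4646/4103 = 1944/((5*49)) + 4646/4103 = 1944/245 + 4646*(1/4103) = 1944*(1/245) + 4646/4103 = 1944/245 + 4646/4103 = 9114502/1005235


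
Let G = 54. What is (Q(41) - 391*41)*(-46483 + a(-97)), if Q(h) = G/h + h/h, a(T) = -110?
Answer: 30619801368/41 ≈ 7.4682e+8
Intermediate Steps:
Q(h) = 1 + 54/h (Q(h) = 54/h + h/h = 54/h + 1 = 1 + 54/h)
(Q(41) - 391*41)*(-46483 + a(-97)) = ((54 + 41)/41 - 391*41)*(-46483 - 110) = ((1/41)*95 - 16031)*(-46593) = (95/41 - 16031)*(-46593) = -657176/41*(-46593) = 30619801368/41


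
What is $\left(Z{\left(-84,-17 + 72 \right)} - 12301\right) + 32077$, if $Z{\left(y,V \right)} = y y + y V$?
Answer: $22212$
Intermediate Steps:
$Z{\left(y,V \right)} = y^{2} + V y$
$\left(Z{\left(-84,-17 + 72 \right)} - 12301\right) + 32077 = \left(- 84 \left(\left(-17 + 72\right) - 84\right) - 12301\right) + 32077 = \left(- 84 \left(55 - 84\right) - 12301\right) + 32077 = \left(\left(-84\right) \left(-29\right) - 12301\right) + 32077 = \left(2436 - 12301\right) + 32077 = -9865 + 32077 = 22212$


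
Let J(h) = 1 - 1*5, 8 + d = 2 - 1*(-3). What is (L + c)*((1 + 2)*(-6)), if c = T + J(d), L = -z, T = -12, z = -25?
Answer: -162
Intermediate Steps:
d = -3 (d = -8 + (2 - 1*(-3)) = -8 + (2 + 3) = -8 + 5 = -3)
L = 25 (L = -1*(-25) = 25)
J(h) = -4 (J(h) = 1 - 5 = -4)
c = -16 (c = -12 - 4 = -16)
(L + c)*((1 + 2)*(-6)) = (25 - 16)*((1 + 2)*(-6)) = 9*(3*(-6)) = 9*(-18) = -162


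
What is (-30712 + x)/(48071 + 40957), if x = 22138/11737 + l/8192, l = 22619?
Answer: -2952496733149/8559998042112 ≈ -0.34492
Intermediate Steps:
x = 446833699/96149504 (x = 22138/11737 + 22619/8192 = 446833699/96149504 ≈ 4.6473)
(-30712 + x)/(48071 + 40957) = (-30712 + 446833699/96149504)/(48071 + 40957) = -2952496733149/96149504/89028 = -2952496733149/96149504*1/89028 = -2952496733149/8559998042112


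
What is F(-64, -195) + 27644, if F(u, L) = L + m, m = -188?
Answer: 27261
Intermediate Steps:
F(u, L) = -188 + L (F(u, L) = L - 188 = -188 + L)
F(-64, -195) + 27644 = (-188 - 195) + 27644 = -383 + 27644 = 27261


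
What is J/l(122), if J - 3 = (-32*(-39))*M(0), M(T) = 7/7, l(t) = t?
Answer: 1251/122 ≈ 10.254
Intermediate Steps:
M(T) = 1 (M(T) = 7*(⅐) = 1)
J = 1251 (J = 3 - 32*(-39)*1 = 3 + 1248*1 = 3 + 1248 = 1251)
J/l(122) = 1251/122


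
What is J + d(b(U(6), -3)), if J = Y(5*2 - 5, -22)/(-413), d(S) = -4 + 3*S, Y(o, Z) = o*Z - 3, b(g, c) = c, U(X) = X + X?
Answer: -5256/413 ≈ -12.726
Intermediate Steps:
U(X) = 2*X
Y(o, Z) = -3 + Z*o (Y(o, Z) = Z*o - 3 = -3 + Z*o)
J = 113/413 (J = (-3 - 22*(5*2 - 5))/(-413) = (-3 - 22*(10 - 5))*(-1/413) = (-3 - 22*5)*(-1/413) = (-3 - 110)*(-1/413) = -113*(-1/413) = 113/413 ≈ 0.27361)
J + d(b(U(6), -3)) = 113/413 + (-4 + 3*(-3)) = 113/413 + (-4 - 9) = 113/413 - 13 = -5256/413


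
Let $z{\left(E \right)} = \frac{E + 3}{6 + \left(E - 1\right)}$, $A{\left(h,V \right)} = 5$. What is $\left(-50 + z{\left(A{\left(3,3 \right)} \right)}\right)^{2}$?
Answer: $\frac{60516}{25} \approx 2420.6$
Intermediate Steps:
$z{\left(E \right)} = \frac{3 + E}{5 + E}$ ($z{\left(E \right)} = \frac{3 + E}{6 + \left(-1 + E\right)} = \frac{3 + E}{5 + E}$)
$\left(-50 + z{\left(A{\left(3,3 \right)} \right)}\right)^{2} = \left(-50 + \frac{3 + 5}{5 + 5}\right)^{2} = \left(-50 + \frac{1}{10} \cdot 8\right)^{2} = \left(-50 + \frac{4}{5}\right)^{2} = \left(- \frac{246}{5}\right)^{2} = \frac{60516}{25}$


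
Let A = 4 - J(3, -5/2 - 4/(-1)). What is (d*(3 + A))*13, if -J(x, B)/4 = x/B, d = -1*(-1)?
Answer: 195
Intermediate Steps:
d = 1
J(x, B) = -4*x/B
A = 12 (A = 4 - (-4)*3/(-5/2 - 4/(-1)) = 4 - (-4)*3/(-5*1/2 - 4*(-1)) = 4 - (-4)*3/(-5/2 + 4) = 4 - (-4)*3/3/2 = 4 - (-4)*3*2/3 = 4 - 1*(-8) = 4 + 8 = 12)
(d*(3 + A))*13 = (1*(3 + 12))*13 = (1*15)*13 = 15*13 = 195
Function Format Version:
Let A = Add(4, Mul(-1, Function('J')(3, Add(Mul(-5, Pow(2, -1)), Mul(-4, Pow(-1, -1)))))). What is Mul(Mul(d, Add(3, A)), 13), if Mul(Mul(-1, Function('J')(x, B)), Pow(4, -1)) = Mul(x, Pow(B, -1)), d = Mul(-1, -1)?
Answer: 195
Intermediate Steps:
d = 1
Function('J')(x, B) = Mul(-4, x, Pow(B, -1)) (Function('J')(x, B) = Mul(-4, Mul(x, Pow(B, -1))) = Mul(-4, x, Pow(B, -1)))
A = 12 (A = Add(4, Mul(-1, Mul(-4, 3, Pow(Add(Mul(-5, Pow(2, -1)), Mul(-4, Pow(-1, -1))), -1)))) = Add(4, Mul(-1, Mul(-4, 3, Pow(Add(Mul(-5, Rational(1, 2)), Mul(-4, -1)), -1)))) = Add(4, Mul(-1, Mul(-4, 3, Pow(Add(Rational(-5, 2), 4), -1)))) = Add(4, Mul(-1, Mul(-4, 3, Pow(Rational(3, 2), -1)))) = Add(4, Mul(-1, Mul(-4, 3, Rational(2, 3)))) = Add(4, Mul(-1, -8)) = Add(4, 8) = 12)
Mul(Mul(d, Add(3, A)), 13) = Mul(Mul(1, Add(3, 12)), 13) = Mul(Mul(1, 15), 13) = Mul(15, 13) = 195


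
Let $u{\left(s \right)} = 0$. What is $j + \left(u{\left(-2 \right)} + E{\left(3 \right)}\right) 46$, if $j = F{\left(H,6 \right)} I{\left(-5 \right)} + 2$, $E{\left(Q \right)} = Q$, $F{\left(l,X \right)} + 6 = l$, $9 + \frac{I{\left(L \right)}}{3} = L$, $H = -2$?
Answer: $476$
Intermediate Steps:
$I{\left(L \right)} = -27 + 3 L$
$F{\left(l,X \right)} = -6 + l$
$j = 338$ ($j = \left(-6 - 2\right) \left(-27 + 3 \left(-5\right)\right) + 2 = - 8 \left(-27 - 15\right) + 2 = \left(-8\right) \left(-42\right) + 2 = 336 + 2 = 338$)
$j + \left(u{\left(-2 \right)} + E{\left(3 \right)}\right) 46 = 338 + \left(0 + 3\right) 46 = 338 + 3 \cdot 46 = 338 + 138 = 476$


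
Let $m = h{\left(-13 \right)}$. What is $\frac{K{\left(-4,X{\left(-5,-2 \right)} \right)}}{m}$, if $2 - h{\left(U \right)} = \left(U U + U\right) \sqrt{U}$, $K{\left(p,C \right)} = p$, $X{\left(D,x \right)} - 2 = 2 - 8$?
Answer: $- \frac{2}{79093} - \frac{156 i \sqrt{13}}{79093} \approx -2.5287 \cdot 10^{-5} - 0.0071115 i$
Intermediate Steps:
$X{\left(D,x \right)} = -4$ ($X{\left(D,x \right)} = 2 + \left(2 - 8\right) = 2 - 6 = -4$)
$h{\left(U \right)} = 2 - \sqrt{U} \left(U + U^{2}\right)$ ($h{\left(U \right)} = 2 - \left(U U + U\right) \sqrt{U} = 2 - \left(U^{2} + U\right) \sqrt{U} = 2 - \left(U + U^{2}\right) \sqrt{U} = 2 - \sqrt{U} \left(U + U^{2}\right)$)
$m = 2 - 156 i \sqrt{13}$ ($m = 2 - \left(-13\right)^{\frac{3}{2}} - \left(-13\right)^{\frac{5}{2}} = 2 - - 13 i \sqrt{13} - 169 i \sqrt{13} = 2 + 13 i \sqrt{13} - 169 i \sqrt{13} = 2 - 156 i \sqrt{13} \approx 2.0 - 562.47 i$)
$\frac{K{\left(-4,X{\left(-5,-2 \right)} \right)}}{m} = - \frac{4}{2 - 156 i \sqrt{13}}$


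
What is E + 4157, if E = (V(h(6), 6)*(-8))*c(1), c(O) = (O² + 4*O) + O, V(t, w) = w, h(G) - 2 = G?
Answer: 3869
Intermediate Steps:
h(G) = 2 + G
c(O) = O² + 5*O
E = -288 (E = (6*(-8))*(1*(5 + 1)) = -48*6 = -288)
E + 4157 = -288 + 4157 = 3869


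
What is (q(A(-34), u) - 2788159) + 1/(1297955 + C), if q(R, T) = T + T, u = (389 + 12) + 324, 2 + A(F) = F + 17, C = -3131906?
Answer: -5110687757260/1833951 ≈ -2.7867e+6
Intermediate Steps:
A(F) = 15 + F (A(F) = -2 + (F + 17) = -2 + (17 + F) = 15 + F)
u = 725 (u = 401 + 324 = 725)
q(R, T) = 2*T
(q(A(-34), u) - 2788159) + 1/(1297955 + C) = (2*725 - 2788159) + 1/(1297955 - 3131906) = (1450 - 2788159) + 1/(-1833951) = -2786709 - 1/1833951 = -5110687757260/1833951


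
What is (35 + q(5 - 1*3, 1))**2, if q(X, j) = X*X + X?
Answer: 1681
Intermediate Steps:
q(X, j) = X + X**2 (q(X, j) = X**2 + X = X + X**2)
(35 + q(5 - 1*3, 1))**2 = (35 + (5 - 1*3)*(1 + (5 - 1*3)))**2 = (35 + (5 - 3)*(1 + (5 - 3)))**2 = (35 + 2*(1 + 2))**2 = (35 + 2*3)**2 = (35 + 6)**2 = 41**2 = 1681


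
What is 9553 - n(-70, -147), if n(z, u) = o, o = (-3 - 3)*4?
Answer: 9577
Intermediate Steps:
o = -24 (o = -6*4 = -24)
n(z, u) = -24
9553 - n(-70, -147) = 9553 - 1*(-24) = 9553 + 24 = 9577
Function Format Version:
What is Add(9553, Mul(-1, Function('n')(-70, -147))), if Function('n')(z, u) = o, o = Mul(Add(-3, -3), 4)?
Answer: 9577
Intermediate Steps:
o = -24 (o = Mul(-6, 4) = -24)
Function('n')(z, u) = -24
Add(9553, Mul(-1, Function('n')(-70, -147))) = Add(9553, Mul(-1, -24)) = Add(9553, 24) = 9577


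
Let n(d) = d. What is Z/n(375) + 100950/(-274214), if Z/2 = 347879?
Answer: 95374363981/51415125 ≈ 1855.0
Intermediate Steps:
Z = 695758 (Z = 2*347879 = 695758)
Z/n(375) + 100950/(-274214) = 695758/375 + 100950/(-274214) = 695758*(1/375) + 100950*(-1/274214) = 695758/375 - 50475/137107 = 95374363981/51415125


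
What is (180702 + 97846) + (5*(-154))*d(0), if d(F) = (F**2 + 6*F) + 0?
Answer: 278548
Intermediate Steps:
d(F) = F**2 + 6*F
(180702 + 97846) + (5*(-154))*d(0) = (180702 + 97846) + (5*(-154))*(0*(6 + 0)) = 278548 - 0*6 = 278548 - 770*0 = 278548 + 0 = 278548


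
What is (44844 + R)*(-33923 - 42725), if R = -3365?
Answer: -3179282392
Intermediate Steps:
(44844 + R)*(-33923 - 42725) = (44844 - 3365)*(-33923 - 42725) = 41479*(-76648) = -3179282392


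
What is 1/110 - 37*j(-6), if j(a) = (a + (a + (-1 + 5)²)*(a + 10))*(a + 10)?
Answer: -553519/110 ≈ -5032.0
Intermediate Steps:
j(a) = (10 + a)*(a + (10 + a)*(16 + a)) (j(a) = (a + (a + 4²)*(10 + a))*(10 + a) = (a + (a + 16)*(10 + a))*(10 + a) = (a + (16 + a)*(10 + a))*(10 + a) = (a + (10 + a)*(16 + a))*(10 + a) = (10 + a)*(a + (10 + a)*(16 + a)))
1/110 - 37*j(-6) = 1/110 - 37*(1600 + (-6)³ + 37*(-6)² + 430*(-6)) = 1/110 - 37*(1600 - 216 + 37*36 - 2580) = 1/110 - 37*(1600 - 216 + 1332 - 2580) = 1/110 - 37*136 = 1/110 - 5032 = -553519/110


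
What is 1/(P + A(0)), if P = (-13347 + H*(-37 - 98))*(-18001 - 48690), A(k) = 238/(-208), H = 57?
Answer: 104/145944450169 ≈ 7.1260e-10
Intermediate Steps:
A(k) = -119/104 (A(k) = 238*(-1/208) = -119/104)
P = 1403312022 (P = (-13347 + 57*(-37 - 98))*(-18001 - 48690) = (-13347 + 57*(-135))*(-66691) = (-13347 - 7695)*(-66691) = -21042*(-66691) = 1403312022)
1/(P + A(0)) = 1/(1403312022 - 119/104) = 1/(145944450169/104) = 104/145944450169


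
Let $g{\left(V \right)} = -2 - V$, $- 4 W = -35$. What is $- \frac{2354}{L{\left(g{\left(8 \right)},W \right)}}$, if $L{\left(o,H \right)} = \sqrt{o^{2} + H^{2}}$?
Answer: $- \frac{9416 \sqrt{113}}{565} \approx -177.16$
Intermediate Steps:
$W = \frac{35}{4}$ ($W = \left(- \frac{1}{4}\right) \left(-35\right) = \frac{35}{4} \approx 8.75$)
$L{\left(o,H \right)} = \sqrt{H^{2} + o^{2}}$
$- \frac{2354}{L{\left(g{\left(8 \right)},W \right)}} = - \frac{2354}{\sqrt{\left(\frac{35}{4}\right)^{2} + \left(-2 - 8\right)^{2}}} = - \frac{2354}{\sqrt{\frac{1225}{16} + \left(-2 - 8\right)^{2}}} = - \frac{2354}{\sqrt{\frac{1225}{16} + \left(-10\right)^{2}}} = - \frac{2354}{\sqrt{\frac{1225}{16} + 100}} = - \frac{2354}{\sqrt{\frac{2825}{16}}} = - \frac{2354}{\frac{5}{4} \sqrt{113}} = - 2354 \frac{4 \sqrt{113}}{565} = - \frac{9416 \sqrt{113}}{565}$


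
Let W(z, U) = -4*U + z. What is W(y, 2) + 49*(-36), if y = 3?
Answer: -1769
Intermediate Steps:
W(z, U) = z - 4*U
W(y, 2) + 49*(-36) = (3 - 4*2) + 49*(-36) = (3 - 8) - 1764 = -5 - 1764 = -1769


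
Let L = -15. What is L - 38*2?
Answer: -91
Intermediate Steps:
L - 38*2 = -15 - 38*2 = -15 - 76 = -91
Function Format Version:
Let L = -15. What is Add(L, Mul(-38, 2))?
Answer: -91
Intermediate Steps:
Add(L, Mul(-38, 2)) = Add(-15, Mul(-38, 2)) = Add(-15, -76) = -91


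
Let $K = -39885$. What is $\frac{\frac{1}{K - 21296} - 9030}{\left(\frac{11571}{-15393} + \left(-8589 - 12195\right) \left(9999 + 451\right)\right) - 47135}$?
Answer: $\frac{404956427923}{9742271121261986} \approx 4.1567 \cdot 10^{-5}$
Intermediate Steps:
$\frac{\frac{1}{K - 21296} - 9030}{\left(\frac{11571}{-15393} + \left(-8589 - 12195\right) \left(9999 + 451\right)\right) - 47135} = \frac{\frac{1}{-39885 - 21296} - 9030}{\left(\frac{11571}{-15393} + \left(-8589 - 12195\right) \left(9999 + 451\right)\right) - 47135} = \frac{\frac{1}{-61181} - 9030}{\left(11571 \left(- \frac{1}{15393}\right) - 217192800\right) - 47135} = \frac{- \frac{1}{61181} - 9030}{\left(- \frac{551}{733} - 217192800\right) - 47135} = - \frac{552464431}{61181 \left(- \frac{159202322951}{733} - 47135\right)} = - \frac{552464431}{61181 \left(- \frac{159236872906}{733}\right)} = \left(- \frac{552464431}{61181}\right) \left(- \frac{733}{159236872906}\right) = \frac{404956427923}{9742271121261986}$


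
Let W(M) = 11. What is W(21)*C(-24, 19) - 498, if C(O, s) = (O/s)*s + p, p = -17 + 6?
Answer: -883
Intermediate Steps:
p = -11
C(O, s) = -11 + O (C(O, s) = (O/s)*s - 11 = O - 11 = -11 + O)
W(21)*C(-24, 19) - 498 = 11*(-11 - 24) - 498 = 11*(-35) - 498 = -385 - 498 = -883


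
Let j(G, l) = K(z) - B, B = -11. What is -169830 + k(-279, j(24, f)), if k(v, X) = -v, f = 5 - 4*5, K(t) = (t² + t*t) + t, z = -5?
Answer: -169551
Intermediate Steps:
K(t) = t + 2*t² (K(t) = (t² + t²) + t = 2*t² + t = t + 2*t²)
f = -15 (f = 5 - 20 = -15)
j(G, l) = 56 (j(G, l) = -5*(1 + 2*(-5)) - 1*(-11) = -5*(1 - 10) + 11 = -5*(-9) + 11 = 45 + 11 = 56)
-169830 + k(-279, j(24, f)) = -169830 - 1*(-279) = -169830 + 279 = -169551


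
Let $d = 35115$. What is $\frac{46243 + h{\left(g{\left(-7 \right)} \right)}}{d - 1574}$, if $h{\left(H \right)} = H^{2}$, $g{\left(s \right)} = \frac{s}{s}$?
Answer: $\frac{46244}{33541} \approx 1.3787$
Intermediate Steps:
$g{\left(s \right)} = 1$
$\frac{46243 + h{\left(g{\left(-7 \right)} \right)}}{d - 1574} = \frac{46243 + 1^{2}}{35115 - 1574} = \frac{46243 + 1}{33541} = 46244 \cdot \frac{1}{33541} = \frac{46244}{33541}$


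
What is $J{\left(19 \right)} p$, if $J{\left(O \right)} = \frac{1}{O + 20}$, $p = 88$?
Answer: $\frac{88}{39} \approx 2.2564$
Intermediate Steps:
$J{\left(O \right)} = \frac{1}{20 + O}$
$J{\left(19 \right)} p = \frac{1}{20 + 19} \cdot 88 = \frac{1}{39} \cdot 88 = \frac{88}{39}$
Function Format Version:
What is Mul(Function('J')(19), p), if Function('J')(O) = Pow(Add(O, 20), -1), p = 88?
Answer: Rational(88, 39) ≈ 2.2564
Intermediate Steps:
Function('J')(O) = Pow(Add(20, O), -1)
Mul(Function('J')(19), p) = Mul(Pow(Add(20, 19), -1), 88) = Mul(Pow(39, -1), 88) = Mul(Rational(1, 39), 88) = Rational(88, 39)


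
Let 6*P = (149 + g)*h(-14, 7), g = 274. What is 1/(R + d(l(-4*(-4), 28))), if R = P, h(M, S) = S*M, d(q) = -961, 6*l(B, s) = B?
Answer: -1/7870 ≈ -0.00012706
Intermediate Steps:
l(B, s) = B/6
h(M, S) = M*S
P = -6909 (P = ((149 + 274)*(-14*7))/6 = (423*(-98))/6 = (1/6)*(-41454) = -6909)
R = -6909
1/(R + d(l(-4*(-4), 28))) = 1/(-6909 - 961) = 1/(-7870) = -1/7870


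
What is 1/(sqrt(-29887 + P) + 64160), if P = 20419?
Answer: 16040/1029128767 - 3*I*sqrt(263)/2058257534 ≈ 1.5586e-5 - 2.3637e-8*I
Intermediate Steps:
1/(sqrt(-29887 + P) + 64160) = 1/(sqrt(-29887 + 20419) + 64160) = 1/(sqrt(-9468) + 64160) = 1/(6*I*sqrt(263) + 64160) = 1/(64160 + 6*I*sqrt(263))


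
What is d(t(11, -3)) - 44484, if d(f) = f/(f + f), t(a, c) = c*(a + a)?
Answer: -88967/2 ≈ -44484.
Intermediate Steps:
t(a, c) = 2*a*c (t(a, c) = c*(2*a) = 2*a*c)
d(f) = 1/2 (d(f) = f/((2*f)) = f*(1/(2*f)) = 1/2)
d(t(11, -3)) - 44484 = 1/2 - 44484 = -88967/2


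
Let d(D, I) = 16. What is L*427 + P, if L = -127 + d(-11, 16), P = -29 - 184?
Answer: -47610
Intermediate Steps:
P = -213
L = -111 (L = -127 + 16 = -111)
L*427 + P = -111*427 - 213 = -47397 - 213 = -47610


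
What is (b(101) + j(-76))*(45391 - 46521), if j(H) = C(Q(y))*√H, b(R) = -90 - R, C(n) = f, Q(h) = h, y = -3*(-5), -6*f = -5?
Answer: 215830 - 5650*I*√19/3 ≈ 2.1583e+5 - 8209.3*I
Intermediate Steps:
f = ⅚ (f = -⅙*(-5) = ⅚ ≈ 0.83333)
y = 15
C(n) = ⅚
j(H) = 5*√H/6
(b(101) + j(-76))*(45391 - 46521) = ((-90 - 1*101) + 5*√(-76)/6)*(45391 - 46521) = ((-90 - 101) + 5*(2*I*√19)/6)*(-1130) = (-191 + 5*I*√19/3)*(-1130) = 215830 - 5650*I*√19/3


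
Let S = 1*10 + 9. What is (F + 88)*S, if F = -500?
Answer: -7828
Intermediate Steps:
S = 19 (S = 10 + 9 = 19)
(F + 88)*S = (-500 + 88)*19 = -412*19 = -7828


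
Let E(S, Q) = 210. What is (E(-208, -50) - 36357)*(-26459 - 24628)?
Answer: 1846641789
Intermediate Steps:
(E(-208, -50) - 36357)*(-26459 - 24628) = (210 - 36357)*(-26459 - 24628) = -36147*(-51087) = 1846641789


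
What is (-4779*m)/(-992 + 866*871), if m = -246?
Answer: 195939/125549 ≈ 1.5607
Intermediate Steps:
(-4779*m)/(-992 + 866*871) = (-4779*(-246))/(-992 + 866*871) = 1175634/(-992 + 754286) = 1175634/753294 = 1175634*(1/753294) = 195939/125549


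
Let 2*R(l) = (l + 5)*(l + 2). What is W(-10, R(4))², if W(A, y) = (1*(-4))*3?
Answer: 144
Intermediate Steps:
R(l) = (2 + l)*(5 + l)/2 (R(l) = ((l + 5)*(l + 2))/2 = ((5 + l)*(2 + l))/2 = ((2 + l)*(5 + l))/2 = (2 + l)*(5 + l)/2)
W(A, y) = -12 (W(A, y) = -4*3 = -12)
W(-10, R(4))² = (-12)² = 144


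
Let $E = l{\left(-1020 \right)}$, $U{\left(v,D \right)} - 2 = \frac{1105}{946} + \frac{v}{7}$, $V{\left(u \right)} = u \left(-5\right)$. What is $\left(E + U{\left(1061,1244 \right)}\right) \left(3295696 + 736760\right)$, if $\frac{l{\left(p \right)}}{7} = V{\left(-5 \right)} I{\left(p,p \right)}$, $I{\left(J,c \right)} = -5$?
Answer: $- \frac{9616530500820}{3311} \approx -2.9044 \cdot 10^{9}$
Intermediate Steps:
$V{\left(u \right)} = - 5 u$
$l{\left(p \right)} = -875$ ($l{\left(p \right)} = 7 \left(-5\right) \left(-5\right) \left(-5\right) = 7 \cdot 25 \left(-5\right) = 7 \left(-125\right) = -875$)
$U{\left(v,D \right)} = \frac{2997}{946} + \frac{v}{7}$ ($U{\left(v,D \right)} = 2 + \left(\frac{1105}{946} + \frac{v}{7}\right) = \frac{2997}{946} + \frac{v}{7}$)
$E = -875$
$\left(E + U{\left(1061,1244 \right)}\right) \left(3295696 + 736760\right) = \left(-875 + \left(\frac{2997}{946} + \frac{1}{7} \cdot 1061\right)\right) \left(3295696 + 736760\right) = \left(-875 + \left(\frac{2997}{946} + \frac{1061}{7}\right)\right) 4032456 = \left(-875 + \frac{1024685}{6622}\right) 4032456 = \left(- \frac{4769565}{6622}\right) 4032456 = - \frac{9616530500820}{3311}$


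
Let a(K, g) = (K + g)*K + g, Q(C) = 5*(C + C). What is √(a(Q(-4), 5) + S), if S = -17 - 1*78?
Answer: √1310 ≈ 36.194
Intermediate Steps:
S = -95 (S = -17 - 78 = -95)
Q(C) = 10*C (Q(C) = 5*(2*C) = 10*C)
a(K, g) = g + K*(K + g) (a(K, g) = K*(K + g) + g = g + K*(K + g))
√(a(Q(-4), 5) + S) = √((5 + (10*(-4))² + (10*(-4))*5) - 95) = √((5 + (-40)² - 40*5) - 95) = √((5 + 1600 - 200) - 95) = √(1405 - 95) = √1310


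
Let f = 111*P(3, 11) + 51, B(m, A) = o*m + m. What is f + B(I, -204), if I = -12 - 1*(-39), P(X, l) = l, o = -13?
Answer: 948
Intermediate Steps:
I = 27 (I = -12 + 39 = 27)
B(m, A) = -12*m (B(m, A) = -13*m + m = -12*m)
f = 1272 (f = 111*11 + 51 = 1221 + 51 = 1272)
f + B(I, -204) = 1272 - 12*27 = 1272 - 324 = 948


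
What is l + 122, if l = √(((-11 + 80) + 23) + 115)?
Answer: 122 + 3*√23 ≈ 136.39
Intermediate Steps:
l = 3*√23 (l = √((69 + 23) + 115) = √(92 + 115) = √207 = 3*√23 ≈ 14.387)
l + 122 = 3*√23 + 122 = 122 + 3*√23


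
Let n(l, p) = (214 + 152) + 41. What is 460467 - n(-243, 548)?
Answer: 460060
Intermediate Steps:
n(l, p) = 407 (n(l, p) = 366 + 41 = 407)
460467 - n(-243, 548) = 460467 - 1*407 = 460467 - 407 = 460060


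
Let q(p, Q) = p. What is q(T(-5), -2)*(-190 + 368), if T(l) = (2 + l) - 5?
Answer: -1424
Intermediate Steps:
T(l) = -3 + l
q(T(-5), -2)*(-190 + 368) = (-3 - 5)*(-190 + 368) = -8*178 = -1424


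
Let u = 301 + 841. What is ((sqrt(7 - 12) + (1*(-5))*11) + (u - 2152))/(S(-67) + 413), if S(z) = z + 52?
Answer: -1065/398 + I*sqrt(5)/398 ≈ -2.6759 + 0.0056183*I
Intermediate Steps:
S(z) = 52 + z
u = 1142
((sqrt(7 - 12) + (1*(-5))*11) + (u - 2152))/(S(-67) + 413) = ((sqrt(7 - 12) + (1*(-5))*11) + (1142 - 2152))/((52 - 67) + 413) = ((sqrt(-5) - 5*11) - 1010)/(-15 + 413) = ((I*sqrt(5) - 55) - 1010)/398 = ((-55 + I*sqrt(5)) - 1010)*(1/398) = (-1065 + I*sqrt(5))*(1/398) = -1065/398 + I*sqrt(5)/398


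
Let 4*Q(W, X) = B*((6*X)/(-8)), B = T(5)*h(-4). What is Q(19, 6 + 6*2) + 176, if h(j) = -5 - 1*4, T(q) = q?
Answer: 2623/8 ≈ 327.88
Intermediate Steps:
h(j) = -9 (h(j) = -5 - 4 = -9)
B = -45 (B = 5*(-9) = -45)
Q(W, X) = 135*X/16 (Q(W, X) = (-45*6*X/(-8))/4 = (-45*6*X*(-1)/8)/4 = (-(-135)*X/4)/4 = (135*X/4)/4 = 135*X/16)
Q(19, 6 + 6*2) + 176 = 135*(6 + 6*2)/16 + 176 = 135*(6 + 12)/16 + 176 = (135/16)*18 + 176 = 1215/8 + 176 = 2623/8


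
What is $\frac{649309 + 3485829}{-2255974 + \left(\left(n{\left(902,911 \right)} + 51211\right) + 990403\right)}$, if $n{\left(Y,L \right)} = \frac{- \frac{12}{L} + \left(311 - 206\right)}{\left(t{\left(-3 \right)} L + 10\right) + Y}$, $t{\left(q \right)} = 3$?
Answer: $- \frac{1525679840790}{448044183173} \approx -3.4052$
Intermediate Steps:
$n{\left(Y,L \right)} = \frac{105 - \frac{12}{L}}{10 + Y + 3 L}$ ($n{\left(Y,L \right)} = \frac{- \frac{12}{L} + \left(311 - 206\right)}{\left(3 L + 10\right) + Y} = \frac{- \frac{12}{L} + 105}{\left(10 + 3 L\right) + Y} = \frac{105 - \frac{12}{L}}{10 + Y + 3 L}$)
$\frac{649309 + 3485829}{-2255974 + \left(\left(n{\left(902,911 \right)} + 51211\right) + 990403\right)} = \frac{649309 + 3485829}{-2255974 + \left(\left(\frac{3 \left(-4 + 35 \cdot 911\right)}{911 \left(10 + 902 + 3 \cdot 911\right)} + 51211\right) + 990403\right)} = \frac{4135138}{-2255974 + \left(\left(3 \cdot \frac{1}{911} \frac{1}{10 + 902 + 2733} \left(-4 + 31885\right) + 51211\right) + 990403\right)} = \frac{4135138}{-2255974 + \left(\left(3 \cdot \frac{1}{911} \cdot \frac{1}{3645} \cdot 31881 + 51211\right) + 990403\right)} = \frac{4135138}{-2255974 + \left(\left(\frac{10627}{368955} + 51211\right) + 990403\right)} = \frac{4135138}{-2255974 + \left(\frac{18894565132}{368955} + 990403\right)} = \frac{4135138}{-2255974 + \frac{384308703997}{368955}} = \frac{4135138}{- \frac{448044183173}{368955}} = 4135138 \left(- \frac{368955}{448044183173}\right) = - \frac{1525679840790}{448044183173}$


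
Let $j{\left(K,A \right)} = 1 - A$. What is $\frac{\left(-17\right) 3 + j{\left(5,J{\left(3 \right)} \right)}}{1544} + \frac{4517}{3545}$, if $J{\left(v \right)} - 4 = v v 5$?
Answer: $\frac{6623293}{5473480} \approx 1.2101$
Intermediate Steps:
$J{\left(v \right)} = 4 + 5 v^{2}$ ($J{\left(v \right)} = 4 + v v 5 = 4 + v^{2} \cdot 5 = 4 + 5 v^{2}$)
$\frac{\left(-17\right) 3 + j{\left(5,J{\left(3 \right)} \right)}}{1544} + \frac{4517}{3545} = \frac{\left(-17\right) 3 - \left(3 + 45\right)}{1544} + \frac{4517}{3545} = \left(-51 - \left(3 + 45\right)\right) \frac{1}{1544} + 4517 \cdot \frac{1}{3545} = \left(-51 + \left(1 - \left(4 + 45\right)\right)\right) \frac{1}{1544} + \frac{4517}{3545} = \left(-51 + \left(1 - 49\right)\right) \frac{1}{1544} + \frac{4517}{3545} = \left(-51 - 48\right) \frac{1}{1544} + \frac{4517}{3545} = \left(-99\right) \frac{1}{1544} + \frac{4517}{3545} = - \frac{99}{1544} + \frac{4517}{3545} = \frac{6623293}{5473480}$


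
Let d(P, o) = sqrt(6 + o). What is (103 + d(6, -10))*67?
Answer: 6901 + 134*I ≈ 6901.0 + 134.0*I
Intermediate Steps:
(103 + d(6, -10))*67 = (103 + sqrt(6 - 10))*67 = (103 + sqrt(-4))*67 = (103 + 2*I)*67 = 6901 + 134*I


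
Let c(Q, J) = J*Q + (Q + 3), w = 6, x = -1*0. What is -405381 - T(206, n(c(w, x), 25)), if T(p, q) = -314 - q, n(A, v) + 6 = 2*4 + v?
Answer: -405040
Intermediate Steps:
x = 0
c(Q, J) = 3 + Q + J*Q (c(Q, J) = J*Q + (3 + Q) = 3 + Q + J*Q)
n(A, v) = 2 + v (n(A, v) = -6 + (2*4 + v) = -6 + (8 + v) = 2 + v)
-405381 - T(206, n(c(w, x), 25)) = -405381 - (-314 - (2 + 25)) = -405381 - (-314 - 1*27) = -405381 - (-314 - 27) = -405381 - 1*(-341) = -405381 + 341 = -405040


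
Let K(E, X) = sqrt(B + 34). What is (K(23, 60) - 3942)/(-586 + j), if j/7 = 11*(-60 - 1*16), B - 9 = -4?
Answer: 657/1073 - sqrt(39)/6438 ≈ 0.61133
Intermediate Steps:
B = 5 (B = 9 - 4 = 5)
K(E, X) = sqrt(39) (K(E, X) = sqrt(5 + 34) = sqrt(39))
j = -5852 (j = 7*(11*(-60 - 1*16)) = 7*(11*(-60 - 16)) = 7*(11*(-76)) = 7*(-836) = -5852)
(K(23, 60) - 3942)/(-586 + j) = (sqrt(39) - 3942)/(-586 - 5852) = (-3942 + sqrt(39))/(-6438) = (-3942 + sqrt(39))*(-1/6438) = 657/1073 - sqrt(39)/6438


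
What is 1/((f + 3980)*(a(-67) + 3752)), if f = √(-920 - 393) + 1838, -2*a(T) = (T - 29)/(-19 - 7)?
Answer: 37817/825138252312 - 13*I*√1313/1650276504624 ≈ 4.5831e-8 - 2.8544e-10*I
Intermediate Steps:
a(T) = -29/52 + T/52 (a(T) = -(T - 29)/(2*(-19 - 7)) = -(-29 + T)/(2*(-26)) = -(-29 + T)*(-1)/(2*26) = -(29/26 - T/26)/2 = -29/52 + T/52)
f = 1838 + I*√1313 (f = √(-1313) + 1838 = I*√1313 + 1838 = 1838 + I*√1313 ≈ 1838.0 + 36.235*I)
1/((f + 3980)*(a(-67) + 3752)) = 1/(((1838 + I*√1313) + 3980)*((-29/52 + (1/52)*(-67)) + 3752)) = 1/((5818 + I*√1313)*((-29/52 - 67/52) + 3752)) = 1/((5818 + I*√1313)*(-24/13 + 3752)) = 1/((5818 + I*√1313)*(48752/13)) = 1/(283639136/13 + 48752*I*√1313/13)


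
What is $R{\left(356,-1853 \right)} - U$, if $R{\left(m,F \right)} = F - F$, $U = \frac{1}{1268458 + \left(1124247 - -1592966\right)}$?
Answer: $- \frac{1}{3985671} \approx -2.509 \cdot 10^{-7}$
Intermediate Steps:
$U = \frac{1}{3985671}$ ($U = \frac{1}{1268458 + \left(1124247 + 1592966\right)} = \frac{1}{1268458 + 2717213} = \frac{1}{3985671} \approx 2.509 \cdot 10^{-7}$)
$R{\left(m,F \right)} = 0$
$R{\left(356,-1853 \right)} - U = 0 - \frac{1}{3985671} = - \frac{1}{3985671}$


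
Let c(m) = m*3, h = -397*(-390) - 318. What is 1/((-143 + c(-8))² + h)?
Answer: 1/182401 ≈ 5.4824e-6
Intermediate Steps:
h = 154512 (h = 154830 - 318 = 154512)
c(m) = 3*m
1/((-143 + c(-8))² + h) = 1/((-143 + 3*(-8))² + 154512) = 1/((-143 - 24)² + 154512) = 1/((-167)² + 154512) = 1/(27889 + 154512) = 1/182401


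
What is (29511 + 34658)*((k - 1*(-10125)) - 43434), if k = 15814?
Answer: -1122636655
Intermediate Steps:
(29511 + 34658)*((k - 1*(-10125)) - 43434) = (29511 + 34658)*((15814 - 1*(-10125)) - 43434) = 64169*((15814 + 10125) - 43434) = 64169*(25939 - 43434) = 64169*(-17495) = -1122636655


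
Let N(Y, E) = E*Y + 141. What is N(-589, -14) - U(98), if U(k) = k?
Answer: 8289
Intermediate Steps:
N(Y, E) = 141 + E*Y
N(-589, -14) - U(98) = (141 - 14*(-589)) - 1*98 = (141 + 8246) - 98 = 8387 - 98 = 8289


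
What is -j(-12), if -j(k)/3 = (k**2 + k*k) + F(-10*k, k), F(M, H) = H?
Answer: 828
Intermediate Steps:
j(k) = -6*k**2 - 3*k (j(k) = -3*((k**2 + k*k) + k) = -3*((k**2 + k**2) + k) = -3*(2*k**2 + k) = -3*(k + 2*k**2) = -6*k**2 - 3*k)
-j(-12) = -3*(-12)*(-1 - 2*(-12)) = -3*(-12)*(-1 + 24) = -3*(-12)*23 = -1*(-828) = 828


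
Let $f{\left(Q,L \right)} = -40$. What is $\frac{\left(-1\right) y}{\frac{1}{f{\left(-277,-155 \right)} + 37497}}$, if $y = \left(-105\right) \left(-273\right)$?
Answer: $-1073704905$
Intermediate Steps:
$y = 28665$
$\frac{\left(-1\right) y}{\frac{1}{f{\left(-277,-155 \right)} + 37497}} = \frac{\left(-1\right) 28665}{\frac{1}{-40 + 37497}} = - \frac{28665}{\frac{1}{37457}} = - 28665 \frac{1}{\frac{1}{37457}} = \left(-28665\right) 37457 = -1073704905$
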